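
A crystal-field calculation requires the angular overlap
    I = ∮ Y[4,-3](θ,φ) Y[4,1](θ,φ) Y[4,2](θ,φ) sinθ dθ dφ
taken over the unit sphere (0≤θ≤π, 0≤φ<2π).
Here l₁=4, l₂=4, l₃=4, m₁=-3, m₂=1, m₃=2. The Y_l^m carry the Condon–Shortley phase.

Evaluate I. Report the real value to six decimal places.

Checks pass: Σm=0; 12 even; l₃=4∈[0,8].
(2·4+1)(2·4+1)(2·4+1) = 729
Δ: 4! 4! 4! / 13! → 1/450450
sum: t=0:+1/13824 t=1:−1/216 t=2:+1/64 t=3:−1/216 t=4:+1/13824 = 5/768
3j²(4 4 4; 0 0 0) = Δ·Π!·Σ² = 18/1001  (sign +1)
sum: t=3:−1/576 t=4:+1/864 = -1/1728
3j²(4 4 4; -3 1 2) = Δ·Π!·Σ² = 5/1287  (sign -1)
combine: 4πI² = 729·18/1001·5/1287 = 7290/143143
take √, sign -1: I = -0.06366105

-0.063661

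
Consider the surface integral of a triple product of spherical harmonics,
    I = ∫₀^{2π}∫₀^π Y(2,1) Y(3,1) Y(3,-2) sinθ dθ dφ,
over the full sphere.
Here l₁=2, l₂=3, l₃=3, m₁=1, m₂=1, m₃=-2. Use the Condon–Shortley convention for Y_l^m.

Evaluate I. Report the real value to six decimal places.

0.162868

Checks pass: Σm=0; 8 even; l₃=3∈[1,5].
(2·2+1)(2·3+1)(2·3+1) = 245
Δ: 2! 2! 4! / 9! → 1/3780
sum: t=0:+1/24 t=1:−1/4 t=2:+1/24 = -1/6
3j²(2 3 3; 0 0 0) = Δ·Π!·Σ² = 4/105  (sign +1)
sum: t=0:+1/48 t=1:−1/12 = -1/16
3j²(2 3 3; 1 1 -2) = Δ·Π!·Σ² = 1/28  (sign +1)
combine: 4πI² = 245·4/105·1/28 = 1/3
take √, sign +1: I = 0.16286750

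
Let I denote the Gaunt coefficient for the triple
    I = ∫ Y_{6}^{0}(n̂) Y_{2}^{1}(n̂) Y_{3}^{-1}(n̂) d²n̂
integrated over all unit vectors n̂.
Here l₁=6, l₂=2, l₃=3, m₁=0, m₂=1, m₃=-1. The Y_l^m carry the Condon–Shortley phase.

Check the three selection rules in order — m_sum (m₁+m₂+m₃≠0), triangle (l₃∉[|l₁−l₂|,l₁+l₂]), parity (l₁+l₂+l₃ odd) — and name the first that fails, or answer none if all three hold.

triangle

azimuthal sum: 0 + 1 − 1 = 0  ✓
4 ≤ 3 ≤ 8 (triangle on l)  ✗
L = 6 + 2 + 3 = 11 (odd)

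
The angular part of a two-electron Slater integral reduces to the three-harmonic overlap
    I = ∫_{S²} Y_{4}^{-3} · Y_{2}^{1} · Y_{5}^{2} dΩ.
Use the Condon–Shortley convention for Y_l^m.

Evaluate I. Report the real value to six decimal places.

l₁+l₂+l₃=11 is odd: 3j(l;000)=0 ⇒ I=0

0.000000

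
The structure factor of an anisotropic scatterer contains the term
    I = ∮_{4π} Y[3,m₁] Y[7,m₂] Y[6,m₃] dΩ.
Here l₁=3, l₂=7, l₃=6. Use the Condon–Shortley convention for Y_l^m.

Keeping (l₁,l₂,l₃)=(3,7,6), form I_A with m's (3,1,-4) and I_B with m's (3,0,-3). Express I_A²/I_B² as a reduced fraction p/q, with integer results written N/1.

Same 3,7,6: normalisation and zero-m 3j drop out of the ratio.
A: Δ: 4! 2! 10! / 17! → 1/2042040; sum: t=0:+1/3870720 = 1/3870720; 3j²(3 7 6; 3 1 -4) = Δ·Π!·Σ² = 675/136136  (sign +1)
B: Δ: 4! 2! 10! / 17! → 1/2042040; sum: t=0:+1/1451520 = 1/1451520; 3j²(3 7 6; 3 0 -3) = Δ·Π!·Σ² = 45/4862  (sign -1)
I_A²/I_B² = (675/136136)/(45/4862) = 15/28

15/28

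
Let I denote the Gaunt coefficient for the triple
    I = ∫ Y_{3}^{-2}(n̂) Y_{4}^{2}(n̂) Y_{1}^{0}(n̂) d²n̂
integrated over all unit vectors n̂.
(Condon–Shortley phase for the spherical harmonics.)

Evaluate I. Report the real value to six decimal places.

Rules hold: Σm=0, L=8 even, 1≤1≤7.
N = 7·9·3 = 189
Δ = 6!·0!·2!/9! = 1/252
Racah Σ t=3..3: t=3:−1/36 = -1/36
⇒ 3j(3 4 1; 0 0 0)² = 4/63, sgn +1
Racah Σ t=5..5: t=5:−1/120 = -1/120
⇒ 3j(3 4 1; -2 2 0)² = 1/21, sgn +1
4πI² = N·(3j₀)²·(3jₘ)² = 4/7
I = +1·√(0.571429/4π) = 0.21324362

0.213244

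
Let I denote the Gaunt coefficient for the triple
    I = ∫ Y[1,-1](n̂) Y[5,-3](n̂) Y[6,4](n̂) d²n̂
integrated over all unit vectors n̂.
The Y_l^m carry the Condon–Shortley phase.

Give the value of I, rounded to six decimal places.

0.274090

Checks pass: Σm=0; 12 even; l₃=6∈[4,6].
(2·1+1)(2·5+1)(2·6+1) = 429
Δ: 0! 2! 10! / 13! → 1/858
sum: t=0:+1/14400 = 1/14400
3j²(1 5 6; 0 0 0) = Δ·Π!·Σ² = 6/143  (sign +1)
sum: t=0:+1/161280 = 1/161280
3j²(1 5 6; -1 -3 4) = Δ·Π!·Σ² = 15/286  (sign +1)
combine: 4πI² = 429·6/143·15/286 = 135/143
take √, sign +1: I = 0.27409047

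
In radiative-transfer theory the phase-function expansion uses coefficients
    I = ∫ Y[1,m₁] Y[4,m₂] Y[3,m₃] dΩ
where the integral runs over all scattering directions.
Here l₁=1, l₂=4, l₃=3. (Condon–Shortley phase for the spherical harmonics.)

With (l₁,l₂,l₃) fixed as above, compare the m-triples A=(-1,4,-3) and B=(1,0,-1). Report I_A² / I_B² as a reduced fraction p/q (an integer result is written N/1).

14/3

Same 1,4,3: normalisation and zero-m 3j drop out of the ratio.
A: Δ: 2! 0! 6! / 9! → 1/252; sum: t=2:+1/1440 = 1/1440; 3j²(1 4 3; -1 4 -3) = Δ·Π!·Σ² = 1/9  (sign +1)
B: Δ: 2! 0! 6! / 9! → 1/252; sum: t=0:+1/96 = 1/96; 3j²(1 4 3; 1 0 -1) = Δ·Π!·Σ² = 1/42  (sign +1)
I_A²/I_B² = (1/9)/(1/42) = 14/3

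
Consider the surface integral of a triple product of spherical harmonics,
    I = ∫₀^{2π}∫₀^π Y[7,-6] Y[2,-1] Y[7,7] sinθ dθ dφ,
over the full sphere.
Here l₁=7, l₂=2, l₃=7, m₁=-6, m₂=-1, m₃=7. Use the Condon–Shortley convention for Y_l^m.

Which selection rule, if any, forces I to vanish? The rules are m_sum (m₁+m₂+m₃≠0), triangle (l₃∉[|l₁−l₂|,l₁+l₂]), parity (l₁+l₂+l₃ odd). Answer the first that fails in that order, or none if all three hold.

none

Σmᵢ = 0  ✓
l₃∈[|l₁−l₂|,l₁+l₂]=[5,9], have l₃=7  ✓
Σlᵢ = 16 ⇒ even  ✓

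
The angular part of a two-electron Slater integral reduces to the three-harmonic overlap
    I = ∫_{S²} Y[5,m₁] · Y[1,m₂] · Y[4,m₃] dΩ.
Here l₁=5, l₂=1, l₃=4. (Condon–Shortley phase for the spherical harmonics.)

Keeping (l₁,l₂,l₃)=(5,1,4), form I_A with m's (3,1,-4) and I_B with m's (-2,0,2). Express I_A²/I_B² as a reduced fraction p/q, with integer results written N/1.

Same 5,1,4: normalisation and zero-m 3j drop out of the ratio.
A: Δ: 2! 8! 0! / 11! → 1/495; sum: t=2:+1/80640 = 1/80640; 3j²(5 1 4; 3 1 -4) = Δ·Π!·Σ² = 1/495  (sign +1)
B: Δ: 2! 8! 0! / 11! → 1/495; sum: t=1:−1/1440 = -1/1440; 3j²(5 1 4; -2 0 2) = Δ·Π!·Σ² = 7/165  (sign -1)
I_A²/I_B² = (1/495)/(7/165) = 1/21

1/21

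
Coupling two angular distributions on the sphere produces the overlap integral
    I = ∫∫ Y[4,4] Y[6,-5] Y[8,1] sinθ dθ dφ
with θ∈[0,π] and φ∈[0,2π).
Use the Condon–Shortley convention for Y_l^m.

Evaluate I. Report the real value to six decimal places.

Rules hold: Σm=0, L=18 even, 2≤8≤10.
N = 9·13·17 = 1989
Δ = 2!·6!·10!/19! = 1/23279256
Racah Σ t=0..2: t=0:+1/1658880 t=1:−1/518400 t=2:+1/1658880 = -1/1382400
⇒ 3j(4 6 8; 0 0 0)² = 504/46189, sgn -1
Racah Σ t=0..0: t=0:+1/522547200 = 1/522547200
⇒ 3j(4 6 8; 4 -5 1)² = 35/75582, sgn -1
4πI² = N·(3j₀)²·(3jₘ)² = 8820/877591
I = +1·√(0.0100502/4π) = 0.02828025

0.028280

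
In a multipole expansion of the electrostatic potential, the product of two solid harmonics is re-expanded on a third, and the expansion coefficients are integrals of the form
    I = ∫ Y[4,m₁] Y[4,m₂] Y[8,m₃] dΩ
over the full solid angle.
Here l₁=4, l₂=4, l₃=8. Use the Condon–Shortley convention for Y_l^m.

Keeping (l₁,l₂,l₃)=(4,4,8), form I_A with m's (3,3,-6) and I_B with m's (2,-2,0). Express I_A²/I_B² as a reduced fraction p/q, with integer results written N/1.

429/49

Same 4,4,8: normalisation and zero-m 3j drop out of the ratio.
A: Δ: 0! 8! 8! / 17! → 1/218790; sum: t=0:+1/25401600 = 1/25401600; 3j²(4 4 8; 3 3 -6) = Δ·Π!·Σ² = 8/255  (sign +1)
B: Δ: 0! 8! 8! / 17! → 1/218790; sum: t=0:+1/2073600 = 1/2073600; 3j²(4 4 8; 2 -2 0) = Δ·Π!·Σ² = 392/109395  (sign +1)
I_A²/I_B² = (8/255)/(392/109395) = 429/49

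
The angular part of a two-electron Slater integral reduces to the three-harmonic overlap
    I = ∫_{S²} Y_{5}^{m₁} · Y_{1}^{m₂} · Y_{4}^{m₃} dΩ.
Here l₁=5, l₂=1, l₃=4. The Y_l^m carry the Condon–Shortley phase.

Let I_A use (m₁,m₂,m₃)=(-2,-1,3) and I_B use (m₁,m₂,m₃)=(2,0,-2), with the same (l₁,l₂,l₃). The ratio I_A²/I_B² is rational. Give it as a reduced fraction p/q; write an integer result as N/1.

1/7

Shared (l₁,l₂,l₃)=(5,1,4): N and (l;000)² cancel in I_A²/I_B².
A: Δ = 2!·8!·0!/11! = 1/495; Racah Σ t=0..0: t=0:+1/10080 = 1/10080; ⇒ 3j(5 1 4; -2 -1 3)² = 1/165, sgn -1
B: Δ = 2!·8!·0!/11! = 1/495; Racah Σ t=1..1: t=1:−1/1440 = -1/1440; ⇒ 3j(5 1 4; 2 0 -2)² = 7/165, sgn -1
I_A²/I_B² = (1/165)/(7/165) = 1/7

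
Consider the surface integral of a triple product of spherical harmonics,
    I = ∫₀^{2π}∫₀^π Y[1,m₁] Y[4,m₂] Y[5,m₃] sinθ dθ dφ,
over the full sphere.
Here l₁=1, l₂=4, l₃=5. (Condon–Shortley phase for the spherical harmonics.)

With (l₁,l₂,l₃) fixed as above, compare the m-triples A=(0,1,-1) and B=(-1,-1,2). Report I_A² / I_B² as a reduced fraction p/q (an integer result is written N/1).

Same 1,4,5: normalisation and zero-m 3j drop out of the ratio.
A: Δ: 0! 2! 8! / 11! → 1/495; sum: t=0:+1/720 = 1/720; 3j²(1 4 5; 0 1 -1) = Δ·Π!·Σ² = 8/165  (sign +1)
B: Δ: 0! 2! 8! / 11! → 1/495; sum: t=0:+1/1440 = 1/1440; 3j²(1 4 5; -1 -1 2) = Δ·Π!·Σ² = 7/165  (sign -1)
I_A²/I_B² = (8/165)/(7/165) = 8/7

8/7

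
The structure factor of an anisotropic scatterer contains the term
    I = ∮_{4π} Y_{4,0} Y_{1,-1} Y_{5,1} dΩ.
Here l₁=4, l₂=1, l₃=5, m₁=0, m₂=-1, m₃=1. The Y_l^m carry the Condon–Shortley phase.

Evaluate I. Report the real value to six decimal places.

m-sum 0 ✓  L=10 even ✓  3≤5≤5 ✓
Π(2lᵢ+1) = 9×3×11 = 297
triangle coeff Δ(4,1,5) = 1/495
Σ_t [0,0]: t=0:+1/576 = 1/576
(3j)²=5/99 [(4 1 5; 0 0 0)], sign=-1
Σ_t [0,0]: t=0:+1/1152 = 1/1152
(3j)²=1/33 [(4 1 5; 0 -1 1)], sign=+1
⇒ 4πI² = 5/11
I = (-1)√(5/11/(4π)) = -0.19018827

-0.190188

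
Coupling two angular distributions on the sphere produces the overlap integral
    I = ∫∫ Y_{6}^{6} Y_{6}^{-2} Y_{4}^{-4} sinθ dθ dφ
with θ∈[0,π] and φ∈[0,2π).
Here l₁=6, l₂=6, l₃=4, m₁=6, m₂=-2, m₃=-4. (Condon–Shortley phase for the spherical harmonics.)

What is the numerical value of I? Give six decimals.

Checks pass: Σm=0; 16 even; l₃=4∈[0,12].
(2·6+1)(2·6+1)(2·4+1) = 1521
Δ: 8! 4! 4! / 17! → 1/15315300
sum: t=2:+1/829440 t=3:−1/25920 t=4:+1/9216 t=5:−1/25920 t=6:+1/829440 = 7/207360
3j²(6 6 4; 0 0 0) = Δ·Π!·Σ² = 28/2431  (sign +1)
sum: t=0:+1/23224320 = 1/23224320
3j²(6 6 4; 6 -2 -4) = Δ·Π!·Σ² = 1/442  (sign +1)
combine: 4πI² = 1521·28/2431·1/442 = 126/3179
take √, sign +1: I = 0.05616103

0.056161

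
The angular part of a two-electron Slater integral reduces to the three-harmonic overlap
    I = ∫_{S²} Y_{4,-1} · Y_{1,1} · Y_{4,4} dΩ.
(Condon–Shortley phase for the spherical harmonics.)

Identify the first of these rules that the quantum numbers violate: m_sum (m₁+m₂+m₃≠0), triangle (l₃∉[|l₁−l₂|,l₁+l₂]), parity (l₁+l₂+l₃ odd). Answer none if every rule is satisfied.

m_sum

Σmᵢ = 4  ✗
l₃∈[|l₁−l₂|,l₁+l₂]=[3,5], have l₃=4
Σlᵢ = 9 ⇒ odd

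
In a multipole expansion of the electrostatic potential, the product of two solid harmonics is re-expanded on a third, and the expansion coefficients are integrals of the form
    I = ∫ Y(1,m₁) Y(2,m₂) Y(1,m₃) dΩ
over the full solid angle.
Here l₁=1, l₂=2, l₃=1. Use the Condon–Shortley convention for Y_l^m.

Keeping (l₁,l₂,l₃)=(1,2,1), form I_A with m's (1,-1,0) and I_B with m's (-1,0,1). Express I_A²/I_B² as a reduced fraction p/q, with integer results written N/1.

l's match ⇒ only the (l;m) 3-j factors differ between A and B.
A: triangle coeff Δ(1,2,1) = 1/30; Σ_t [0,0]: t=0:+1/2 = 1/2; (3j)²=1/10 [(1 2 1; 1 -1 0)], sign=-1
B: triangle coeff Δ(1,2,1) = 1/30; Σ_t [2,2]: t=2:+1/4 = 1/4; (3j)²=1/30 [(1 2 1; -1 0 1)], sign=+1
I_A²/I_B² = (1/10)/(1/30) = 3/1

3/1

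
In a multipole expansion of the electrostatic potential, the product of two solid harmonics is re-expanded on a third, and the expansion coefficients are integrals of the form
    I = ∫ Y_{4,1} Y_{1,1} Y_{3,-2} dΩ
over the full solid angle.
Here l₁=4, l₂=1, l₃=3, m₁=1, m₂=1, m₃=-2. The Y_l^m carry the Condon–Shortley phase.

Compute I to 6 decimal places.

Checks pass: Σm=0; 8 even; l₃=3∈[3,5].
(2·4+1)(2·1+1)(2·3+1) = 189
Δ: 2! 6! 0! / 9! → 1/252
sum: t=1:−1/36 = -1/36
3j²(4 1 3; 0 0 0) = Δ·Π!·Σ² = 4/63  (sign +1)
sum: t=2:+1/240 = 1/240
3j²(4 1 3; 1 1 -2) = Δ·Π!·Σ² = 1/84  (sign -1)
combine: 4πI² = 189·4/63·1/84 = 1/7
take √, sign -1: I = -0.10662181

-0.106622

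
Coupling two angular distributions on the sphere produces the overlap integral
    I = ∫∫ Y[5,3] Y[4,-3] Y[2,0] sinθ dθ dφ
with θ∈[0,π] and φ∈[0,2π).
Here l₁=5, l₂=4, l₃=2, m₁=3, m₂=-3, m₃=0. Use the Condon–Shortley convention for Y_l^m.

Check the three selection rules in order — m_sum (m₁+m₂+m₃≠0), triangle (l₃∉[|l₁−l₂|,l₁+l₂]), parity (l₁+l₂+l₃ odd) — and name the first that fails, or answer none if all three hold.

Σmᵢ = 0  ✓
l₃∈[|l₁−l₂|,l₁+l₂]=[1,9], have l₃=2  ✓
Σlᵢ = 11 ⇒ odd  ✗

parity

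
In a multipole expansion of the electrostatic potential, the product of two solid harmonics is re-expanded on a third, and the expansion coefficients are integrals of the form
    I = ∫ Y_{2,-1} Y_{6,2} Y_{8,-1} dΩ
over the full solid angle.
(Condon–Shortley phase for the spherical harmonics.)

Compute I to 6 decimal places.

m-sum 0 ✓  L=16 even ✓  4≤8≤8 ✓
Π(2lᵢ+1) = 5×13×17 = 1105
triangle coeff Δ(2,6,8) = 1/30940
Σ_t [0,0]: t=0:+1/2073600 = 1/2073600
(3j)²=28/1105 [(2 6 8; 0 0 0)], sign=+1
Σ_t [0,0]: t=0:+1/5806080 = 1/5806080
(3j)²=9/884 [(2 6 8; -1 2 -1)], sign=-1
⇒ 4πI² = 63/221
I = (-1)√(63/221/(4π)) = -0.15061534

-0.150615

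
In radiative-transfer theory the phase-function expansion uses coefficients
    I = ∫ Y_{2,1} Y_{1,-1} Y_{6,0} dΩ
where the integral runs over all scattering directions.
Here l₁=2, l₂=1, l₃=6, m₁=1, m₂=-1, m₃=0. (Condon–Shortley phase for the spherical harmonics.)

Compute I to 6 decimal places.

0.000000

l₃=6 ∉ [1,3] — triangle fails ⇒ I = 0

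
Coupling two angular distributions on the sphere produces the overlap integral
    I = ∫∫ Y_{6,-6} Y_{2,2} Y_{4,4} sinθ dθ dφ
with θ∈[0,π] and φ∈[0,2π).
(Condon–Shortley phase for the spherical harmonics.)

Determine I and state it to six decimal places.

m-sum 0 ✓  L=12 even ✓  4≤4≤8 ✓
Π(2lᵢ+1) = 13×5×9 = 585
triangle coeff Δ(6,2,4) = 1/6435
Σ_t [2,2]: t=2:+1/2304 = 1/2304
(3j)²=5/143 [(6 2 4; 0 0 0)], sign=+1
Σ_t [4,4]: t=4:+1/967680 = 1/967680
(3j)²=1/13 [(6 2 4; -6 2 4)], sign=+1
⇒ 4πI² = 225/143
I = (+1)√(225/143/(4π)) = 0.35384927

0.353849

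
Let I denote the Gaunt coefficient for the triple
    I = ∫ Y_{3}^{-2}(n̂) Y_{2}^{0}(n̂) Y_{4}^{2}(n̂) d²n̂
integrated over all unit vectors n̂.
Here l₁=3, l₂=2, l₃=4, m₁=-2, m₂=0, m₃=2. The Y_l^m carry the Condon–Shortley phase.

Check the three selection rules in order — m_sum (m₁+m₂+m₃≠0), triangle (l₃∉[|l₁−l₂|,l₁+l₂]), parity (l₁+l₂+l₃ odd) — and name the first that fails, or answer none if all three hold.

parity

azimuthal sum: -2 + 0 + 2 = 0  ✓
1 ≤ 4 ≤ 5 (triangle on l)  ✓
L = 3 + 2 + 4 = 9 (odd)  ✗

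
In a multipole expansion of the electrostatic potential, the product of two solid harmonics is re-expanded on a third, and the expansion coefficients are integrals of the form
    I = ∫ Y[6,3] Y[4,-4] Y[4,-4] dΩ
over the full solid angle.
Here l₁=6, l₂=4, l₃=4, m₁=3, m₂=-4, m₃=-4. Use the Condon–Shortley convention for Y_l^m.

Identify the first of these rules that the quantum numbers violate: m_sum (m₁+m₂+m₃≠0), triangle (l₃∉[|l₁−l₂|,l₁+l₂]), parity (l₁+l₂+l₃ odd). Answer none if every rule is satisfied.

m_sum

Σmᵢ = -5  ✗
l₃∈[|l₁−l₂|,l₁+l₂]=[2,10], have l₃=4
Σlᵢ = 14 ⇒ even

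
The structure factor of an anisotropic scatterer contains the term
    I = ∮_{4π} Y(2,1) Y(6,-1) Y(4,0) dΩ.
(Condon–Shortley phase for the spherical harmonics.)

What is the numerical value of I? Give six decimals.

-0.210395

Checks pass: Σm=0; 12 even; l₃=4∈[4,8].
(2·2+1)(2·6+1)(2·4+1) = 585
Δ: 4! 0! 8! / 13! → 1/6435
sum: t=2:+1/2304 = 1/2304
3j²(2 6 4; 0 0 0) = Δ·Π!·Σ² = 5/143  (sign +1)
sum: t=1:−1/3456 = -1/3456
3j²(2 6 4; 1 -1 0) = Δ·Π!·Σ² = 35/1287  (sign -1)
combine: 4πI² = 585·5/143·35/1287 = 875/1573
take √, sign -1: I = -0.21039467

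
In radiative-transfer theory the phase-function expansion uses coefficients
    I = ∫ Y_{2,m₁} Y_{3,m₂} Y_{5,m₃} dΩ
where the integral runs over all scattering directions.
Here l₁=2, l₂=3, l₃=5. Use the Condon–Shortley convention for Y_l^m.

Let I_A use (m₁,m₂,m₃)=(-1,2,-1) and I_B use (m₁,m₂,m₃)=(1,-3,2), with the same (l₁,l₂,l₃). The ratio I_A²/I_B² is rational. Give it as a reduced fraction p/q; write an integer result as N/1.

Same 2,3,5: normalisation and zero-m 3j drop out of the ratio.
A: Δ: 0! 4! 6! / 11! → 1/2310; sum: t=0:+1/720 = 1/720; 3j²(2 3 5; -1 2 -1) = Δ·Π!·Σ² = 4/385  (sign +1)
B: Δ: 0! 4! 6! / 11! → 1/2310; sum: t=0:+1/4320 = 1/4320; 3j²(2 3 5; 1 -3 2) = Δ·Π!·Σ² = 1/330  (sign -1)
I_A²/I_B² = (4/385)/(1/330) = 24/7

24/7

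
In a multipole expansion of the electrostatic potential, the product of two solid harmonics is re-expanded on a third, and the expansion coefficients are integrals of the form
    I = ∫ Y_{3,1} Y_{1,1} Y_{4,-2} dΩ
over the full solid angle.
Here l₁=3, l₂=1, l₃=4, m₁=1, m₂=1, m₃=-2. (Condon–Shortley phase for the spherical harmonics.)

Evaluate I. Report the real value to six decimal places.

Rules hold: Σm=0, L=8 even, 2≤4≤4.
N = 7·3·9 = 189
Δ = 0!·6!·2!/9! = 1/252
Racah Σ t=0..0: t=0:+1/36 = 1/36
⇒ 3j(3 1 4; 0 0 0)² = 4/63, sgn +1
Racah Σ t=0..0: t=0:+1/96 = 1/96
⇒ 3j(3 1 4; 1 1 -2)² = 5/84, sgn +1
4πI² = N·(3j₀)²·(3jₘ)² = 5/7
I = +1·√(0.714286/4π) = 0.23841361

0.238414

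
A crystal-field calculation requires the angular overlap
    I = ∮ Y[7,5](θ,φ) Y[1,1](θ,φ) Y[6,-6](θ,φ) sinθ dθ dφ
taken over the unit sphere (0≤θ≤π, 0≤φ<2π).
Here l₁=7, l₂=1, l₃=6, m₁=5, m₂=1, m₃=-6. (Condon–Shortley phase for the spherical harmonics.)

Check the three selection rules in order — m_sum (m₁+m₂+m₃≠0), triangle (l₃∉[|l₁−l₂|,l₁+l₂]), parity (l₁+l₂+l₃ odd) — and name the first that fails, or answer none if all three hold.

m₁+m₂+m₃ = 5 + 1 − 6 = 0  ✓
triangle: |7−1|=6 ≤ l₃=6 ≤ 7+1=8  ✓
parity: l₁+l₂+l₃ = 14 is even  ✓

none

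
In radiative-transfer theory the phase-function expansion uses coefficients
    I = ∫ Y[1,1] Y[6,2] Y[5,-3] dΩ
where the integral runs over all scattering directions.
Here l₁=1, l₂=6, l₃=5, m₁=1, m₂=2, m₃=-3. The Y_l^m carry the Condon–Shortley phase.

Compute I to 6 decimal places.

m-sum 0 ✓  L=12 even ✓  5≤5≤7 ✓
Π(2lᵢ+1) = 3×13×11 = 429
triangle coeff Δ(1,6,5) = 1/858
Σ_t [1,1]: t=1:−1/14400 = -1/14400
(3j)²=6/143 [(1 6 5; 0 0 0)], sign=+1
Σ_t [0,0]: t=0:+1/161280 = 1/161280
(3j)²=1/143 [(1 6 5; 1 2 -3)], sign=+1
⇒ 4πI² = 18/143
I = (+1)√(18/143/(4π)) = 0.10008369

0.100084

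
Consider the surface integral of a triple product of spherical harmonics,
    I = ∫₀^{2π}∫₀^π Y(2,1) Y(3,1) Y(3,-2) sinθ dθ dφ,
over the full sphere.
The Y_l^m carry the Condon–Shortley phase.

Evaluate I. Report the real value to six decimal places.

Rules hold: Σm=0, L=8 even, 1≤3≤5.
N = 5·7·7 = 245
Δ = 2!·2!·4!/9! = 1/3780
Racah Σ t=0..2: t=0:+1/24 t=1:−1/4 t=2:+1/24 = -1/6
⇒ 3j(2 3 3; 0 0 0)² = 4/105, sgn +1
Racah Σ t=0..1: t=0:+1/48 t=1:−1/12 = -1/16
⇒ 3j(2 3 3; 1 1 -2)² = 1/28, sgn +1
4πI² = N·(3j₀)²·(3jₘ)² = 1/3
I = +1·√(0.333333/4π) = 0.16286750

0.162868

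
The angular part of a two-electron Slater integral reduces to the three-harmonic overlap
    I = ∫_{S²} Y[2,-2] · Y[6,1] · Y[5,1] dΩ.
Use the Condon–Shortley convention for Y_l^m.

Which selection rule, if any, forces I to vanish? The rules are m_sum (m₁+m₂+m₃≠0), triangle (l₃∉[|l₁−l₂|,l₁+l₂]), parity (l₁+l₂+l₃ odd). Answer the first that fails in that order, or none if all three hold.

Σmᵢ = 0  ✓
l₃∈[|l₁−l₂|,l₁+l₂]=[4,8], have l₃=5  ✓
Σlᵢ = 13 ⇒ odd  ✗

parity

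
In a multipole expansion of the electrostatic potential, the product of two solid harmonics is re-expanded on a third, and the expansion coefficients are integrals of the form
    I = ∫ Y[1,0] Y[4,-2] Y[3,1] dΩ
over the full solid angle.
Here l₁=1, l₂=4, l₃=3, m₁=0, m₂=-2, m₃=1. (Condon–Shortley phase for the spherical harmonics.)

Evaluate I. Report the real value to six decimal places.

0.000000

m-sum = 0 − 2 + 1 = -1 ≠ 0 ⇒ I = 0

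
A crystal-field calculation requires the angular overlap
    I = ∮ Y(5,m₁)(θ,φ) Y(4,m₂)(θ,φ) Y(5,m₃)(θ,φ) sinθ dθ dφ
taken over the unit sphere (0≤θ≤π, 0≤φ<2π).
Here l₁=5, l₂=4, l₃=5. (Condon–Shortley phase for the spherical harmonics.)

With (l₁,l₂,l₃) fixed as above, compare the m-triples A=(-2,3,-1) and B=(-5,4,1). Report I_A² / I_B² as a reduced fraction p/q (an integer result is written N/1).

5/12

Same 5,4,5: normalisation and zero-m 3j drop out of the ratio.
A: Δ: 4! 6! 4! / 15! → 1/3153150; sum: t=3:−1/6912 t=4:+1/5184 = 1/20736; 3j²(5 4 5; -2 3 -1) = Δ·Π!·Σ² = 5/2574  (sign +1)
B: Δ: 4! 6! 4! / 15! → 1/3153150; sum: t=4:+1/414720 = 1/414720; 3j²(5 4 5; -5 4 1) = Δ·Π!·Σ² = 2/429  (sign +1)
I_A²/I_B² = (5/2574)/(2/429) = 5/12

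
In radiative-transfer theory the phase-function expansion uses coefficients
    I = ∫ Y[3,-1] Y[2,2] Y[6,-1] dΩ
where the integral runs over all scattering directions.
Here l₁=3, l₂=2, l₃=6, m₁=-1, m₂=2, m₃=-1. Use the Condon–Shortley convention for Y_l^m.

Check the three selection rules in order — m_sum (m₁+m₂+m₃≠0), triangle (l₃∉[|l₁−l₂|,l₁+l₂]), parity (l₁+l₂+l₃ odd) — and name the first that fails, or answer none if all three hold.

triangle

Σmᵢ = 0  ✓
l₃∈[|l₁−l₂|,l₁+l₂]=[1,5], have l₃=6  ✗
Σlᵢ = 11 ⇒ odd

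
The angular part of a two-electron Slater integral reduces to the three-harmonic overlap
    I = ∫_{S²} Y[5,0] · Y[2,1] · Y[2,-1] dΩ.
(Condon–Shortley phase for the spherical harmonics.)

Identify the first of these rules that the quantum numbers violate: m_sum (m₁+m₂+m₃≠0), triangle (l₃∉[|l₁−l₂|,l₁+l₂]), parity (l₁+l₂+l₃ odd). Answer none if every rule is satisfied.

m₁+m₂+m₃ = 0 + 1 − 1 = 0  ✓
triangle: |5−2|=3 ≤ l₃=2 ≤ 5+2=7  ✗
parity: l₁+l₂+l₃ = 9 is odd

triangle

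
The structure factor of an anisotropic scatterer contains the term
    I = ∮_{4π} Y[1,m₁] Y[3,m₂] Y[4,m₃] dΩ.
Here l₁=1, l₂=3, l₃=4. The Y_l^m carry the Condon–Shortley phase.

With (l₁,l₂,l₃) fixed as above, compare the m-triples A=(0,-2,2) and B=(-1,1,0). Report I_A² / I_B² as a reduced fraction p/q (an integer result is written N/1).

2/1

Shared (l₁,l₂,l₃)=(1,3,4): N and (l;000)² cancel in I_A²/I_B².
A: Δ = 0!·2!·6!/9! = 1/252; Racah Σ t=0..0: t=0:+1/120 = 1/120; ⇒ 3j(1 3 4; 0 -2 2)² = 1/21, sgn +1
B: Δ = 0!·2!·6!/9! = 1/252; Racah Σ t=0..0: t=0:+1/96 = 1/96; ⇒ 3j(1 3 4; -1 1 0)² = 1/42, sgn +1
I_A²/I_B² = (1/21)/(1/42) = 2/1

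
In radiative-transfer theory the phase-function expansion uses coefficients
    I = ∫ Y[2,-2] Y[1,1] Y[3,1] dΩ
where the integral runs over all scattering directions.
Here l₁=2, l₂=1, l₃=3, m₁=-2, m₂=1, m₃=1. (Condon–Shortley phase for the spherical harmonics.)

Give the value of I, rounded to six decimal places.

Rules hold: Σm=0, L=6 even, 1≤3≤3.
N = 5·3·7 = 105
Δ = 0!·4!·2!/7! = 1/105
Racah Σ t=0..0: t=0:+1/4 = 1/4
⇒ 3j(2 1 3; 0 0 0)² = 3/35, sgn -1
Racah Σ t=0..0: t=0:+1/48 = 1/48
⇒ 3j(2 1 3; -2 1 1)² = 1/105, sgn +1
4πI² = N·(3j₀)²·(3jₘ)² = 3/35
I = -1·√(0.0857143/4π) = -0.08258890

-0.082589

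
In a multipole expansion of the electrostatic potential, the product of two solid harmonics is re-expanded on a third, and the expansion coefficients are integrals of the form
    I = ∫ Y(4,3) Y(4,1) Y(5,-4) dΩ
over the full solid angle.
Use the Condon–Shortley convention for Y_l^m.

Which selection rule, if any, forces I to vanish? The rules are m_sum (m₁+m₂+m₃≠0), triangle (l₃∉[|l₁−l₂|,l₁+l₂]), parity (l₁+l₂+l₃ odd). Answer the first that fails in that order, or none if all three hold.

m₁+m₂+m₃ = 3 + 1 − 4 = 0  ✓
triangle: |4−4|=0 ≤ l₃=5 ≤ 4+4=8  ✓
parity: l₁+l₂+l₃ = 13 is odd  ✗

parity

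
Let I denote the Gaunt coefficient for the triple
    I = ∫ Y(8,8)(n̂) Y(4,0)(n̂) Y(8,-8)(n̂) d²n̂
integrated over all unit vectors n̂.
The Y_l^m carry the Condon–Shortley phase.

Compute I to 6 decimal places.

0.178165

Checks pass: Σm=0; 20 even; l₃=8∈[4,12].
(2·8+1)(2·4+1)(2·8+1) = 2601
Δ: 4! 12! 4! / 21! → 1/185175900
sum: t=0:+1/557383680 t=1:−1/21772800 t=2:+1/8294400 t=3:−1/21772800 t=4:+1/557383680 = 1/30965760
3j²(8 4 8; 0 0 0) = Δ·Π!·Σ² = 36/4199  (sign +1)
sum: t=0:+1/275904921600 = 1/275904921600
3j²(8 4 8; 8 0 -8) = Δ·Π!·Σ² = 52/2907  (sign +1)
combine: 4πI² = 2601·36/4199·52/2907 = 144/361
take √, sign +1: I = 0.17816513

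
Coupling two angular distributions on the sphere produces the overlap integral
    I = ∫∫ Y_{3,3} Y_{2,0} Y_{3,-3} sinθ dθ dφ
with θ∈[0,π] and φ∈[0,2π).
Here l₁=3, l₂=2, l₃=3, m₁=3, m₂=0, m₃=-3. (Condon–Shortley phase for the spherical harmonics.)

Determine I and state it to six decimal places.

0.210261

Checks pass: Σm=0; 8 even; l₃=3∈[1,5].
(2·3+1)(2·2+1)(2·3+1) = 245
Δ: 2! 4! 2! / 9! → 1/3780
sum: t=0:+1/24 t=1:−1/4 t=2:+1/24 = -1/6
3j²(3 2 3; 0 0 0) = Δ·Π!·Σ² = 4/105  (sign +1)
sum: t=0:+1/96 = 1/96
3j²(3 2 3; 3 0 -3) = Δ·Π!·Σ² = 5/84  (sign +1)
combine: 4πI² = 245·4/105·5/84 = 5/9
take √, sign +1: I = 0.21026104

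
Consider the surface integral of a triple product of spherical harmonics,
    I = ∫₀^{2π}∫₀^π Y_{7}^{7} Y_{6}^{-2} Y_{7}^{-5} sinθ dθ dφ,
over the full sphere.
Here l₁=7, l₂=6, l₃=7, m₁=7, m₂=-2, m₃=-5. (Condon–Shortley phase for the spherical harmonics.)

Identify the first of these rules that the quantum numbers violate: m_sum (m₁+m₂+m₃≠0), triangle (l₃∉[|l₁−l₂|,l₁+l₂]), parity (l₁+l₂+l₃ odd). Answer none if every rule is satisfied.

none

azimuthal sum: 7 − 2 − 5 = 0  ✓
1 ≤ 7 ≤ 13 (triangle on l)  ✓
L = 7 + 6 + 7 = 20 (even)  ✓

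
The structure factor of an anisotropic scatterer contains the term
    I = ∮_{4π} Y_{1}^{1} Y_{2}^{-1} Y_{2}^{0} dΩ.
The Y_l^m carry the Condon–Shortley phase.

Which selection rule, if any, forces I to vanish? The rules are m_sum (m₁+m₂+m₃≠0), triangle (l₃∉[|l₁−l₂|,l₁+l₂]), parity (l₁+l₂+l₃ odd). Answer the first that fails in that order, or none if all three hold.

azimuthal sum: 1 − 1 + 0 = 0  ✓
1 ≤ 2 ≤ 3 (triangle on l)  ✓
L = 1 + 2 + 2 = 5 (odd)  ✗

parity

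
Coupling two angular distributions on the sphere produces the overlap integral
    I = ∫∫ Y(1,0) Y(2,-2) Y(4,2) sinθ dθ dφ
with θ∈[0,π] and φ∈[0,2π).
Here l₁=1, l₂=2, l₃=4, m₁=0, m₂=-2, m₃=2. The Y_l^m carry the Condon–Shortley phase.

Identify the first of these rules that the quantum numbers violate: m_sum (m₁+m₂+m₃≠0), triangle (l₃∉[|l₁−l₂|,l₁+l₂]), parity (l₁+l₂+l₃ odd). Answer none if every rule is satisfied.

triangle

m₁+m₂+m₃ = 0 − 2 + 2 = 0  ✓
triangle: |1−2|=1 ≤ l₃=4 ≤ 1+2=3  ✗
parity: l₁+l₂+l₃ = 7 is odd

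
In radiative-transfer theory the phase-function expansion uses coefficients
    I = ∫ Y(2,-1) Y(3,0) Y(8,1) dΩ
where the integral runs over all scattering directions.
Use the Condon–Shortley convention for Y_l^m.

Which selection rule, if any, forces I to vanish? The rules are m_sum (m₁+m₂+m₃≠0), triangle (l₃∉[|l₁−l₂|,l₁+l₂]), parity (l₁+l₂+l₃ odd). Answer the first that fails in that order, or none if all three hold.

Σmᵢ = 0  ✓
l₃∈[|l₁−l₂|,l₁+l₂]=[1,5], have l₃=8  ✗
Σlᵢ = 13 ⇒ odd

triangle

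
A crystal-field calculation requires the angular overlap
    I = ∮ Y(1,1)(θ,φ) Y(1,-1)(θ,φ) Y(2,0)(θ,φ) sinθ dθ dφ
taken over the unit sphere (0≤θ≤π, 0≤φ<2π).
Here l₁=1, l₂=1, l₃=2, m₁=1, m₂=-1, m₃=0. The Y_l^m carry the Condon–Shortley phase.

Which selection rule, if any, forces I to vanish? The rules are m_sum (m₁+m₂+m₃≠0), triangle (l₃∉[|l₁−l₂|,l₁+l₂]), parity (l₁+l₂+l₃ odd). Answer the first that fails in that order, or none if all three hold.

none

m₁+m₂+m₃ = 1 − 1 + 0 = 0  ✓
triangle: |1−1|=0 ≤ l₃=2 ≤ 1+1=2  ✓
parity: l₁+l₂+l₃ = 4 is even  ✓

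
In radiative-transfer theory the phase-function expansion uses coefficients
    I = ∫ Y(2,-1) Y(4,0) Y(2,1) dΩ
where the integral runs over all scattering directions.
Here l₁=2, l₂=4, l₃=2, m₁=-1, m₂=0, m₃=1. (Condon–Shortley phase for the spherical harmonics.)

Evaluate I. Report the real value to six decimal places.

m-sum 0 ✓  L=8 even ✓  2≤2≤6 ✓
Π(2lᵢ+1) = 5×9×5 = 225
triangle coeff Δ(2,4,2) = 1/630
Σ_t [2,2]: t=2:+1/16 = 1/16
(3j)²=2/35 [(2 4 2; 0 0 0)], sign=+1
Σ_t [3,3]: t=3:−1/36 = -1/36
(3j)²=8/315 [(2 4 2; -1 0 1)], sign=+1
⇒ 4πI² = 16/49
I = (+1)√(16/49/(4π)) = 0.16119702

0.161197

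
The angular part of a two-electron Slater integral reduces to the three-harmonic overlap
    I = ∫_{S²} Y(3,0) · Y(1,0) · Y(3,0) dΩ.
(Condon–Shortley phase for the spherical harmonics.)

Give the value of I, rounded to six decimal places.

0.000000

Σlᵢ=7 odd — θ-integrand is odd under cosθ→−cosθ; I=0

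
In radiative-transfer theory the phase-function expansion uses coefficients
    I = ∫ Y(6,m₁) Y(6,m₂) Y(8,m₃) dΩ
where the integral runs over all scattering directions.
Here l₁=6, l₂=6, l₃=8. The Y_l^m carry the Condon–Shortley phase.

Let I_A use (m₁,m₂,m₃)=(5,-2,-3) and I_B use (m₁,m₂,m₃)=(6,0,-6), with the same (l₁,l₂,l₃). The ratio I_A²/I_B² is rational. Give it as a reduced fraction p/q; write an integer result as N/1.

Shared (l₁,l₂,l₃)=(6,6,8): N and (l;000)² cancel in I_A²/I_B².
A: Δ = 4!·8!·8!/21! = 1/1309458150; Racah Σ t=0..1: t=0:+1/69672960 t=1:−1/174182400 = 1/116121600; ⇒ 3j(6 6 8; 5 -2 -3)² = 44/4199, sgn -1
B: Δ = 4!·8!·8!/21! = 1/1309458150; Racah Σ t=0..0: t=0:+1/1393459200 = 1/1393459200; ⇒ 3j(6 6 8; 6 0 -6)² = 11/646, sgn +1
I_A²/I_B² = (44/4199)/(11/646) = 8/13

8/13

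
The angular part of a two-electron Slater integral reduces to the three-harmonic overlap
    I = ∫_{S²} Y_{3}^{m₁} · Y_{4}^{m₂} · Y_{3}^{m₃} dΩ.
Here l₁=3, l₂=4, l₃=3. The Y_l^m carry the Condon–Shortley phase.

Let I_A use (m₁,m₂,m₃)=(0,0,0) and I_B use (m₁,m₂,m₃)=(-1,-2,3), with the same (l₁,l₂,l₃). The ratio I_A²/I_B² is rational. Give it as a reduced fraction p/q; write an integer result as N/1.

Shared (l₁,l₂,l₃)=(3,4,3): N and (l;000)² cancel in I_A²/I_B².
A: Δ = 4!·2!·4!/11! = 1/34650; Racah Σ t=1..3: t=1:−1/72 t=2:+1/16 t=3:−1/72 = 5/144; ⇒ 3j(3 4 3; 0 0 0)² = 2/77, sgn -1
B: Δ = 4!·2!·4!/11! = 1/34650; Racah Σ t=2..2: t=2:+1/192 = 1/192; ⇒ 3j(3 4 3; -1 -2 3)² = 3/77, sgn +1
I_A²/I_B² = (2/77)/(3/77) = 2/3

2/3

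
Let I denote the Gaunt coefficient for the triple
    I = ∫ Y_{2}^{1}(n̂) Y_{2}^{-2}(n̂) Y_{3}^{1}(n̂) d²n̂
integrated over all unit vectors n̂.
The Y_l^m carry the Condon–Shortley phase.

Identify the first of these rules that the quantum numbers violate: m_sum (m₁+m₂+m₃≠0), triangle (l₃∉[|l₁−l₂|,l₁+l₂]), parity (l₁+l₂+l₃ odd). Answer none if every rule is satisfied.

m₁+m₂+m₃ = 1 − 2 + 1 = 0  ✓
triangle: |2−2|=0 ≤ l₃=3 ≤ 2+2=4  ✓
parity: l₁+l₂+l₃ = 7 is odd  ✗

parity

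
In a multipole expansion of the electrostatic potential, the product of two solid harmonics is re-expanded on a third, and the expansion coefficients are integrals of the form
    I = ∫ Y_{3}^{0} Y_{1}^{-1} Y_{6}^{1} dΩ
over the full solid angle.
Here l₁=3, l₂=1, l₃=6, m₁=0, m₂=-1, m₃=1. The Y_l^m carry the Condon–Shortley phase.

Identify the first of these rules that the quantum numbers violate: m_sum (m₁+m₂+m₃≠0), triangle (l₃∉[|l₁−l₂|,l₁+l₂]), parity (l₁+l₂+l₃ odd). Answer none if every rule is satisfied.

triangle

Σmᵢ = 0  ✓
l₃∈[|l₁−l₂|,l₁+l₂]=[2,4], have l₃=6  ✗
Σlᵢ = 10 ⇒ even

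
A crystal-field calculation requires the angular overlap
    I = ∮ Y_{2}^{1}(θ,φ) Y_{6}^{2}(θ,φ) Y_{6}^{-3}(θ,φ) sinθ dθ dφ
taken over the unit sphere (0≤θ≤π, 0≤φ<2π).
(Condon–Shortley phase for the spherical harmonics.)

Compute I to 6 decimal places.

m-sum 0 ✓  L=14 even ✓  4≤6≤8 ✓
Π(2lᵢ+1) = 5×13×13 = 845
triangle coeff Δ(2,6,6) = 1/90090
Σ_t [0,2]: t=0:+1/69120 t=1:−1/14400 t=2:+1/69120 = -7/172800
(3j)²=14/715 [(2 6 6; 0 0 0)], sign=-1
Σ_t [0,1]: t=0:+1/161280 t=1:−1/60480 = -1/96768
(3j)²=15/1001 [(2 6 6; 1 2 -3)], sign=+1
⇒ 4πI² = 30/121
I = (-1)√(30/121/(4π)) = -0.14046335

-0.140463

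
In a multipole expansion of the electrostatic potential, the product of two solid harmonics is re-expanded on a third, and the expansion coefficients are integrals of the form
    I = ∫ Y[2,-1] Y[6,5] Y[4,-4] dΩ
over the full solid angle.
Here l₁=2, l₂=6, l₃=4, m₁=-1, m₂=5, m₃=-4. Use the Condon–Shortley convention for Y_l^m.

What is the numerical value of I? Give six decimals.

m-sum 0 ✓  L=12 even ✓  4≤4≤8 ✓
Π(2lᵢ+1) = 5×13×9 = 585
triangle coeff Δ(2,6,4) = 1/6435
Σ_t [2,2]: t=2:+1/2304 = 1/2304
(3j)²=5/143 [(2 6 4; 0 0 0)], sign=+1
Σ_t [3,3]: t=3:−1/241920 = -1/241920
(3j)²=1/39 [(2 6 4; -1 5 -4)], sign=-1
⇒ 4πI² = 75/143
I = (-1)√(75/143/(4π)) = -0.20429497

-0.204295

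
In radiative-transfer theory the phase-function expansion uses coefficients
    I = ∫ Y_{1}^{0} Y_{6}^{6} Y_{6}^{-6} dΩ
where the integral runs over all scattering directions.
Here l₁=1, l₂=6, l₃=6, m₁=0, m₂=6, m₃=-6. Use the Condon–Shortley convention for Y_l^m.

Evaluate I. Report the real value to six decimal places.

0.000000

l₁+l₂+l₃=13 is odd: 3j(l;000)=0 ⇒ I=0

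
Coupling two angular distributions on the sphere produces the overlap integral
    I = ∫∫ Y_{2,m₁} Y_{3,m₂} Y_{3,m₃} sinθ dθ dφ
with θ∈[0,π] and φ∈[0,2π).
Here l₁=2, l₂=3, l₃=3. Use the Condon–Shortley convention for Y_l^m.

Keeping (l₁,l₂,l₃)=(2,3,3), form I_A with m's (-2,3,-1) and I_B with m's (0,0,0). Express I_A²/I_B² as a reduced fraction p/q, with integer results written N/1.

Same 2,3,3: normalisation and zero-m 3j drop out of the ratio.
A: Δ: 2! 2! 4! / 9! → 1/3780; sum: t=2:+1/96 = 1/96; 3j²(2 3 3; -2 3 -1) = Δ·Π!·Σ² = 1/42  (sign +1)
B: Δ: 2! 2! 4! / 9! → 1/3780; sum: t=0:+1/24 t=1:−1/4 t=2:+1/24 = -1/6; 3j²(2 3 3; 0 0 0) = Δ·Π!·Σ² = 4/105  (sign +1)
I_A²/I_B² = (1/42)/(4/105) = 5/8

5/8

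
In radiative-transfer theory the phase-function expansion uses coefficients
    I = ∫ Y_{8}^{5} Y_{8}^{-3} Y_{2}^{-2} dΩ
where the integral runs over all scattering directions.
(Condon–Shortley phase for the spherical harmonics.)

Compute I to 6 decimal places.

0.151411

m-sum 0 ✓  L=18 even ✓  0≤2≤16 ✓
Π(2lᵢ+1) = 17×17×5 = 1445
triangle coeff Δ(8,8,2) = 1/348840
Σ_t [6,8]: t=6:+1/116121600 t=7:−1/25401600 t=8:+1/116121600 = -1/45158400
(3j)²=24/1615 [(8 8 2; 0 0 0)], sign=-1
Σ_t [3,3]: t=3:−1/958003200 = -1/958003200
(3j)²=13/969 [(8 8 2; 5 -3 -2)], sign=-1
⇒ 4πI² = 104/361
I = (+1)√(104/361/(4π)) = 0.15141125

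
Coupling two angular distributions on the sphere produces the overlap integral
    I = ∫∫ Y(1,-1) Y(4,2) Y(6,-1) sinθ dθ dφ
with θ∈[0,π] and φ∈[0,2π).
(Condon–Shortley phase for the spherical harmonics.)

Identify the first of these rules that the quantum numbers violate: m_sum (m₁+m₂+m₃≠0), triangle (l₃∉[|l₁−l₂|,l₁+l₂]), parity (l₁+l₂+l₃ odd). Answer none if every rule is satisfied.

triangle

Σmᵢ = 0  ✓
l₃∈[|l₁−l₂|,l₁+l₂]=[3,5], have l₃=6  ✗
Σlᵢ = 11 ⇒ odd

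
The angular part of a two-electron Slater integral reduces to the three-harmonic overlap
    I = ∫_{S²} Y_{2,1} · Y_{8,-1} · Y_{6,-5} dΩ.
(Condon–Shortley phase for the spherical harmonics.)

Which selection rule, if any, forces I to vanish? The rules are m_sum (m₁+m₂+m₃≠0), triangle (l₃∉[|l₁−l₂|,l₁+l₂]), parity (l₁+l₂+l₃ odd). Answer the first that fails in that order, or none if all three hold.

azimuthal sum: 1 − 1 − 5 = -5  ✗
6 ≤ 6 ≤ 10 (triangle on l)
L = 2 + 8 + 6 = 16 (even)

m_sum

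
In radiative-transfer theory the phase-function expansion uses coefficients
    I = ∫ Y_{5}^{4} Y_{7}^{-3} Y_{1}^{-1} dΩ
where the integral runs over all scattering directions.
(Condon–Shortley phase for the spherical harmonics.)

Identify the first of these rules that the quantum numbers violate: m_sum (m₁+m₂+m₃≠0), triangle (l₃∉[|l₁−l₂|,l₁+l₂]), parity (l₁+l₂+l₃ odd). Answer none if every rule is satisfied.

m₁+m₂+m₃ = 4 − 3 − 1 = 0  ✓
triangle: |5−7|=2 ≤ l₃=1 ≤ 5+7=12  ✗
parity: l₁+l₂+l₃ = 13 is odd

triangle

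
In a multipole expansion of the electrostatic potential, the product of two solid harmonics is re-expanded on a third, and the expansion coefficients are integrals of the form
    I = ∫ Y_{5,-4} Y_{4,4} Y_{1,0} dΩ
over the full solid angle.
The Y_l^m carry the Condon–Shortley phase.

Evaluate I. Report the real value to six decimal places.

m-sum 0 ✓  L=10 even ✓  1≤1≤9 ✓
Π(2lᵢ+1) = 11×9×3 = 297
triangle coeff Δ(5,4,1) = 1/495
Σ_t [4,4]: t=4:+1/576 = 1/576
(3j)²=5/99 [(5 4 1; 0 0 0)], sign=-1
Σ_t [8,8]: t=8:+1/40320 = 1/40320
(3j)²=1/55 [(5 4 1; -4 4 0)], sign=-1
⇒ 4πI² = 3/11
I = (+1)√(3/11/(4π)) = 0.14731920

0.147319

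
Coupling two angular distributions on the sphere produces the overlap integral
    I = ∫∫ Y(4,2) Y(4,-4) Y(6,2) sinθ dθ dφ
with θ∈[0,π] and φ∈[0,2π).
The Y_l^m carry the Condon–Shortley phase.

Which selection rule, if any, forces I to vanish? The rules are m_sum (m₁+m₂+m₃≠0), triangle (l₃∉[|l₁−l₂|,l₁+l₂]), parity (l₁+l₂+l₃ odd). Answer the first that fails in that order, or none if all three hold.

Σmᵢ = 0  ✓
l₃∈[|l₁−l₂|,l₁+l₂]=[0,8], have l₃=6  ✓
Σlᵢ = 14 ⇒ even  ✓

none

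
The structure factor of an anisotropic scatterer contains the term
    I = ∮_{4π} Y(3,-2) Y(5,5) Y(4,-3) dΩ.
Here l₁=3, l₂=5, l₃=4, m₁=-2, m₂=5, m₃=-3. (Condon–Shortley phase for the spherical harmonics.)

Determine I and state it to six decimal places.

-0.212007

Checks pass: Σm=0; 12 even; l₃=4∈[2,8].
(2·3+1)(2·5+1)(2·4+1) = 693
Δ: 4! 2! 6! / 13! → 1/180180
sum: t=1:−1/576 t=2:+1/144 t=3:−1/576 = 1/288
3j²(3 5 4; 0 0 0) = Δ·Π!·Σ² = 20/1001  (sign +1)
sum: t=4:+1/17280 = 1/17280
3j²(3 5 4; -2 5 -3) = Δ·Π!·Σ² = 35/858  (sign -1)
combine: 4πI² = 693·20/1001·35/858 = 1050/1859
take √, sign -1: I = -0.21200691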